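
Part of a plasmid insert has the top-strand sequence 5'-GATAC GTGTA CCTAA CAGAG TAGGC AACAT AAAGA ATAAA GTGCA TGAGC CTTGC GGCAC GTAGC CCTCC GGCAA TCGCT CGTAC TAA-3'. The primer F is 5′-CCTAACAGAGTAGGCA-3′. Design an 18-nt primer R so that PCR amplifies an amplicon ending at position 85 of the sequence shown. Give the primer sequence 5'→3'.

5'-GTACGAGCGATTGCCGGA-3'

The forward primer binds at positions 11–26; the product's 3' end on the top strand is position 85.
The reverse primer anneals to the top strand over positions 68–85, i.e. to TCCGGCAATCGCTCGTAC.
Its sequence written 5'→3' is the reverse complement: GTACGAGCGATTGCCGGA.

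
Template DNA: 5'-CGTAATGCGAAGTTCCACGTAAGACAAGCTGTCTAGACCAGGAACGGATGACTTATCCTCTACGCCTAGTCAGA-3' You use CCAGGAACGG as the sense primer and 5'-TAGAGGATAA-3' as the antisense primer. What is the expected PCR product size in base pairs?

25 bp

Forward primer CCAGGAACGG is found on the top strand at positions 38–47.
Taking the reverse complement of TAGAGGATAA gives TTATCCTCTA, found at positions 53–62 on the template; the primer anneals here to the top strand with its 3' end pointing upstream.
The product runs from position 38 to position 62, so its length is 62 − 38 + 1 = 25 bp.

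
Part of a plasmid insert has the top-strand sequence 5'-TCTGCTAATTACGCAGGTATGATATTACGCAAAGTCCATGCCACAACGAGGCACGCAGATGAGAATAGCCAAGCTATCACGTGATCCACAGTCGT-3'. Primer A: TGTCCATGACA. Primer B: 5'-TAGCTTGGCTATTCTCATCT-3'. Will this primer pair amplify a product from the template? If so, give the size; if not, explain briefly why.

Primer A (TGTCCATGACA) does not match the top strand, and its reverse complement TGTCATGGACA does not match either.
With no annealing site for primer A, no amplification occurs.

No product — primer A has no binding site in the template.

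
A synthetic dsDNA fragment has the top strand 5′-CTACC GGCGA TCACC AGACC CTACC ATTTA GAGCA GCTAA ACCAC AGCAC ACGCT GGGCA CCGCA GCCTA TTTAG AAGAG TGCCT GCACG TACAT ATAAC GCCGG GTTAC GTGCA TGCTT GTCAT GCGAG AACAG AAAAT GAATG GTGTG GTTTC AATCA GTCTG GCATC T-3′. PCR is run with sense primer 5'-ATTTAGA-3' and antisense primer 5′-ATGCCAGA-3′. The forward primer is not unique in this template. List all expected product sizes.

144 bp, 100 bp

The forward primer ATTTAGA matches the top strand at positions 26–32, 70–76.
The reverse primer's reverse complement is TCTGGCAT, matching at positions 162–169.
Each forward site pairs with the reverse site to give a product ending at position 169: sizes 144, 100 bp.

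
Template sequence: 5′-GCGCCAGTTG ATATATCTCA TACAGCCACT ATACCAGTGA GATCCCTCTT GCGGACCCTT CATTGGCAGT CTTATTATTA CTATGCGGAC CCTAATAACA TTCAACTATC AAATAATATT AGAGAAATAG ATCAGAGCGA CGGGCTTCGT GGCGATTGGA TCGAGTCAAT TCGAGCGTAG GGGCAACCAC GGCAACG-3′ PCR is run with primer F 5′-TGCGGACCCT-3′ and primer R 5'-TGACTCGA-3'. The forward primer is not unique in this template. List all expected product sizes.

119 bp, 85 bp

The forward primer TGCGGACCCT matches the top strand at positions 50–59, 84–93.
The reverse primer's reverse complement is TCGAGTCA, matching at positions 161–168.
Each forward site pairs with the reverse site to give a product ending at position 168: sizes 119, 85 bp.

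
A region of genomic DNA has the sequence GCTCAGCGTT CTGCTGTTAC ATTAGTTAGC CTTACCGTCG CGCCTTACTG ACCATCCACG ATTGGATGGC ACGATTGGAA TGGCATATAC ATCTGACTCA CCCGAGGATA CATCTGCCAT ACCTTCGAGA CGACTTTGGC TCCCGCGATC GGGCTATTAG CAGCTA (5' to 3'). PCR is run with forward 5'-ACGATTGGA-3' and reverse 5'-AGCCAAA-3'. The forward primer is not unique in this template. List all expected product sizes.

The forward primer ACGATTGGA matches the top strand at positions 58–66, 71–79.
The reverse primer's reverse complement is TTTGGCT, matching at positions 135–141.
Each forward site pairs with the reverse site to give a product ending at position 141: sizes 84, 71 bp.

84 bp, 71 bp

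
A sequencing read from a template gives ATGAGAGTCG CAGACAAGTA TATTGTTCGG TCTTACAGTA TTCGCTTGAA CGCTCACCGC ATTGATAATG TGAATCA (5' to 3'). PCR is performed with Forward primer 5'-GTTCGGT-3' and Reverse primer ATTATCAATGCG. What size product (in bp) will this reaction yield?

Scanning the template, GTTCGGT occurs at positions 25–31; this primer anneals to the bottom strand there with its 3' end pointing downstream.
The reverse primer's reverse complement is CGCATTGATAAT, which matches the template at positions 58–69.
Amplicon spans positions 25–69: 45 bp.

45 bp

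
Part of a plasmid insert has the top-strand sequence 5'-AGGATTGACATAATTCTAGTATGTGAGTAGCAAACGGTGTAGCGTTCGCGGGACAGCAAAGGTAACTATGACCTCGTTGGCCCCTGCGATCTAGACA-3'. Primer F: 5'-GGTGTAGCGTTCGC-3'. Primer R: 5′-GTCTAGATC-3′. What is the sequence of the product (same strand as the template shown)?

5'-GGTGTAGCGTTCGCGGGACAGCAAAGGTAACTATGACCTCGTTGGCCCCTGCGATCTAGAC-3'

The forward primer matches the template at positions 36–49.
Taking the reverse complement of GTCTAGATC gives GATCTAGAC, found at positions 88–96 on the template; the primer anneals here to the top strand with its 3' end pointing upstream.
The product is the template from position 36 through 96 (61 bp).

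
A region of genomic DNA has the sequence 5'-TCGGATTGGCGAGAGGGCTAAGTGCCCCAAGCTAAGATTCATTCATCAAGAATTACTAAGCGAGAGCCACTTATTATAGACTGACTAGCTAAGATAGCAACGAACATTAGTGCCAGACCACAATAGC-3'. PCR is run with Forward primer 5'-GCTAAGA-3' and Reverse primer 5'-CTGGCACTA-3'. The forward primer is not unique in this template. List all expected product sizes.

86 bp, 29 bp

The forward primer GCTAAGA matches the top strand at positions 31–37, 88–94.
The reverse primer's reverse complement is TAGTGCCAG, matching at positions 108–116.
Each forward site pairs with the reverse site to give a product ending at position 116: sizes 86, 29 bp.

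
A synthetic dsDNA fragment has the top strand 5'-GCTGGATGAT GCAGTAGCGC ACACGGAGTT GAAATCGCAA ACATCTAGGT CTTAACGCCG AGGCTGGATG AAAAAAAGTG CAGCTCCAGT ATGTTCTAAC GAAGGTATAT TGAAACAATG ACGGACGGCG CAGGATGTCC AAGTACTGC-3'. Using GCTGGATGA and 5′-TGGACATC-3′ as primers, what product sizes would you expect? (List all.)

141 bp, 79 bp

The forward primer GCTGGATGA matches the top strand at positions 1–9, 63–71.
The reverse primer's reverse complement is GATGTCCA, matching at positions 134–141.
Each forward site pairs with the reverse site to give a product ending at position 141: sizes 141, 79 bp.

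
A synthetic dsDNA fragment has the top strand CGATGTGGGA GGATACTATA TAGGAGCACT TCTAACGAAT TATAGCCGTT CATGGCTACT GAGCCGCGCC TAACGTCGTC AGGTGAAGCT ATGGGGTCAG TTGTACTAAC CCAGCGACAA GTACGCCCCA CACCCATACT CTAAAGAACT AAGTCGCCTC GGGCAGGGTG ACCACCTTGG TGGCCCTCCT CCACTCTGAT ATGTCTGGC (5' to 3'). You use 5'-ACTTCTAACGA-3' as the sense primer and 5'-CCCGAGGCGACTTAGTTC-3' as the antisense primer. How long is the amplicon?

Forward primer ACTTCTAACGA is found on the top strand at positions 28–38.
The reverse primer's reverse complement is GAACTAAGTCGCCTCGGG, which matches the template at positions 146–163.
The product runs from position 28 to position 163, so its length is 163 − 28 + 1 = 136 bp.

136 bp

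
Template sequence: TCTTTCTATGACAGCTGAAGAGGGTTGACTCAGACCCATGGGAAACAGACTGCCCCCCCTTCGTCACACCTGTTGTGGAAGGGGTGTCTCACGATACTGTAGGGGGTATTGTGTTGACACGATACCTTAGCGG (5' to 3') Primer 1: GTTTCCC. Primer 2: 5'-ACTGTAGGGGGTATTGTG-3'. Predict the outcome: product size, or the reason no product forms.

Primer 1 (GTTTCCC) has reverse complement GGGAAAC, which matches the top strand at positions 40–46; primer 1 anneals to the top strand there with its 3' end pointing upstream toward position 40.
Primer 2 (ACTGTAGGGGGTATTGTG) matches the top strand directly at positions 96–113; it anneals to the bottom strand with its 3' end pointing downstream toward position 113.
The 3' ends diverge (primer 1 extends toward position 1, primer 2 toward position 133), so the primers never converge on a shared product.

No product — the primers' 3' ends point away from each other.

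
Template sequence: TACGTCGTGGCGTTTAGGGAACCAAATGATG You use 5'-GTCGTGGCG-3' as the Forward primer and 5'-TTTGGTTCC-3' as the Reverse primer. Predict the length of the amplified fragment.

23 bp

Forward primer GTCGTGGCG is found on the top strand at positions 4–12.
The reverse primer's reverse complement is GGAACCAAA, which matches the template at positions 18–26.
Amplicon spans positions 4–26: 23 bp.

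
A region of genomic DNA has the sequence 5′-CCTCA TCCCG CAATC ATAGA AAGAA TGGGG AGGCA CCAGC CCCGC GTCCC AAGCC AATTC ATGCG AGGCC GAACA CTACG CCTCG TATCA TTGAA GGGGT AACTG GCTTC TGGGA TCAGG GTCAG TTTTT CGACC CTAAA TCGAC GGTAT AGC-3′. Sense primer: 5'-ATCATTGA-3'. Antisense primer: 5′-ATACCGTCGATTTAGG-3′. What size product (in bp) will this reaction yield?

64 bp

Scanning the template, ATCATTGA occurs at positions 87–94; this primer anneals to the bottom strand there with its 3' end pointing downstream.
The reverse primer's reverse complement is CCTAAATCGACGGTAT, which matches the template at positions 135–150.
Amplicon spans positions 87–150: 64 bp.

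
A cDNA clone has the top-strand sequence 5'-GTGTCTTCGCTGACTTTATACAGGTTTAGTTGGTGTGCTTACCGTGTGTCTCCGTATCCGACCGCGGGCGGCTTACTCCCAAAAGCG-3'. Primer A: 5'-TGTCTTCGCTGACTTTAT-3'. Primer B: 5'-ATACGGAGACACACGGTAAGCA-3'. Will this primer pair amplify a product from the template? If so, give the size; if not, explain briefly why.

Primer A (TGTCTTCGCTGACTTTAT) matches the top strand at positions 2–19; it acts as a forward primer.
Primer B's reverse complement is TGCTTACCGTGTGTCTCCGTAT, matching the top strand at positions 36–57; it acts as a reverse primer.
The 3' ends face each other across positions 2–57, giving a 56 bp product.

Yes — a 56 bp product.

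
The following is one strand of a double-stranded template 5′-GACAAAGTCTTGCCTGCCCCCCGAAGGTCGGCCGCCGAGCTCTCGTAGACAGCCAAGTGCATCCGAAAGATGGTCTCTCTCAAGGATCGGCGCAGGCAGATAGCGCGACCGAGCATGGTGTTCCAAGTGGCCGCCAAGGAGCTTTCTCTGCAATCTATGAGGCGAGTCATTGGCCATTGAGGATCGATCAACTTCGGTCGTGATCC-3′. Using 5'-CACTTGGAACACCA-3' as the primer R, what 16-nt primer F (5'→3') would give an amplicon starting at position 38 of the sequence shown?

The reverse primer's reverse complement TGGTGTTCCAAGTG matches the template at positions 116–129; the product starts at position 38.
The forward primer is identical to the top strand over positions 38–53: AGCTCTCGTAGACAGC.

5'-AGCTCTCGTAGACAGC-3'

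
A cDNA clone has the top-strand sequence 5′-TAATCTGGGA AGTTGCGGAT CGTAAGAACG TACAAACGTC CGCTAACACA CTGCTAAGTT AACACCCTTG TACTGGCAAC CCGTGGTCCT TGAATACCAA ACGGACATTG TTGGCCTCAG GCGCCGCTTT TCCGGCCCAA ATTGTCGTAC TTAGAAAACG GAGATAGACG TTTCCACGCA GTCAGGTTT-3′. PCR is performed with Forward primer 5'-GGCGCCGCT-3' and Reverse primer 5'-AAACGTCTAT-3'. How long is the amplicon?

Forward primer GGCGCCGCT is found on the top strand at positions 120–128.
Taking the reverse complement of AAACGTCTAT gives ATAGACGTTT, found at positions 164–173 on the template; the primer anneals here to the top strand with its 3' end pointing upstream.
Amplicon spans positions 120–173: 54 bp.

54 bp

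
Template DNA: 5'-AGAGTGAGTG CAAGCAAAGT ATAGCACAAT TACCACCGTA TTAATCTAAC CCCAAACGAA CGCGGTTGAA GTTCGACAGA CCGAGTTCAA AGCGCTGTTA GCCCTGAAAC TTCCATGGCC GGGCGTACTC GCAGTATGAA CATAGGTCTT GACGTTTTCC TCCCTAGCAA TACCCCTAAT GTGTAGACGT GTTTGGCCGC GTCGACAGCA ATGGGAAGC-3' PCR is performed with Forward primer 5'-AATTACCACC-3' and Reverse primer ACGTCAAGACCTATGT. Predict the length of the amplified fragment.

Forward primer AATTACCACC is found on the top strand at positions 28–37.
The reverse primer's reverse complement is ACATAGGTCTTGACGT, which matches the template at positions 140–155.
Product length = (reverse-primer end) − (forward-primer start) + 1 = 155 − 28 + 1 = 128 bp.

128 bp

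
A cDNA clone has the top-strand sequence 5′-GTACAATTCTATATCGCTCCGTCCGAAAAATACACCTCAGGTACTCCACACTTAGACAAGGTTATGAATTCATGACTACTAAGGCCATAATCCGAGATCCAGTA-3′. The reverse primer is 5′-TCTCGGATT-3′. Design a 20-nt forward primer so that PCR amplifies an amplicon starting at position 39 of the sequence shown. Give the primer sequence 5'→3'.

The reverse primer's reverse complement AATCCGAGA matches the template at positions 89–97; the product starts at position 39.
The forward primer is identical to the top strand over positions 39–58: AGGTACTCCACACTTAGACA.

5'-AGGTACTCCACACTTAGACA-3'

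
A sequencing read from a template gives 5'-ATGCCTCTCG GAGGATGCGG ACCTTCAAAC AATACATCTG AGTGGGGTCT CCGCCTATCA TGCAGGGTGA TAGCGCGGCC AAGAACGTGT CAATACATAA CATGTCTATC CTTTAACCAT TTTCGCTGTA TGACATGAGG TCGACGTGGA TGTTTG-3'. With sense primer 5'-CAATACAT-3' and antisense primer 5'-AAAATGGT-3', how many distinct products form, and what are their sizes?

The forward primer CAATACAT matches the top strand at positions 30–37, 91–98.
The reverse primer's reverse complement is ACCATTTT, matching at positions 116–123.
Each forward site pairs with the reverse site to give a product ending at position 123: sizes 94, 33 bp.

Two products: 94 bp, 33 bp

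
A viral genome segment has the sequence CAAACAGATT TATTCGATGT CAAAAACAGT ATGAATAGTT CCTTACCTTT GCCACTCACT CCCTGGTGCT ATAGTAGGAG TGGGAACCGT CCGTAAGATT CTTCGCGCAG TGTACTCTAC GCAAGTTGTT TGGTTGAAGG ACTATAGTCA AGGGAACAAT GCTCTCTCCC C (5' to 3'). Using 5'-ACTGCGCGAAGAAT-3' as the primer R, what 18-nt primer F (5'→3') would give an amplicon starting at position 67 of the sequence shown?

The reverse primer's reverse complement ATTCTTCGCGCAGT matches the template at positions 98–111; the product starts at position 67.
The forward primer is identical to the top strand over positions 67–84: TGCTATAGTAGGAGTGGG.

5'-TGCTATAGTAGGAGTGGG-3'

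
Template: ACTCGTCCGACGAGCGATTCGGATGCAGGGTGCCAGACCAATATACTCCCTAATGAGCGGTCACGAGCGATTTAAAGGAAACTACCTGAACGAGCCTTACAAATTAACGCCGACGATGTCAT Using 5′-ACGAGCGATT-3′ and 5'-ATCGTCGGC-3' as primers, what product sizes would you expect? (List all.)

The forward primer ACGAGCGATT matches the top strand at positions 10–19, 63–72.
The reverse primer's reverse complement is GCCGACGAT, matching at positions 109–117.
Each forward site pairs with the reverse site to give a product ending at position 117: sizes 108, 55 bp.

108 bp, 55 bp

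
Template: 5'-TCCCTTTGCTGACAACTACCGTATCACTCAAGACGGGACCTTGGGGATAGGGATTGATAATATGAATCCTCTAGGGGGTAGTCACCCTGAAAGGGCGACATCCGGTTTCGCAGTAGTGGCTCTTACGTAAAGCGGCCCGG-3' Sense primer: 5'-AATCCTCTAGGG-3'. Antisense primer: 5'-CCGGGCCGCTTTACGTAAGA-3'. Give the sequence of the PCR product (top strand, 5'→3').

5'-AATCCTCTAGGGGGTAGTCACCCTGAAAGGGCGACATCCGGTTTCGCAGTAGTGGCTCTTACGTAAAGCGGCCCGG-3'

The forward primer matches the template at positions 65–76.
The reverse primer's reverse complement is TCTTACGTAAAGCGGCCCGG, which matches the template at positions 121–140.
The product is the template from position 65 through 140 (76 bp).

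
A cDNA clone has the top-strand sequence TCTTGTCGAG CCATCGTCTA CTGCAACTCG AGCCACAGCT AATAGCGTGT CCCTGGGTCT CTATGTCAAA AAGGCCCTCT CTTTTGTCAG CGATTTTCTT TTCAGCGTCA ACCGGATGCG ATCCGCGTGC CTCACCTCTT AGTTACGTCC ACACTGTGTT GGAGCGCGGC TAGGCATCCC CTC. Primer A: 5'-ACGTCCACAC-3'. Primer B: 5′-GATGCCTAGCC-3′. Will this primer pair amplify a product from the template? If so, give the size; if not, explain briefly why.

Yes — a 34 bp product.

Primer A (ACGTCCACAC) matches the top strand at positions 145–154; it acts as a forward primer.
Primer B's reverse complement is GGCTAGGCATC, matching the top strand at positions 168–178; it acts as a reverse primer.
The 3' ends face each other across positions 145–178, giving a 34 bp product.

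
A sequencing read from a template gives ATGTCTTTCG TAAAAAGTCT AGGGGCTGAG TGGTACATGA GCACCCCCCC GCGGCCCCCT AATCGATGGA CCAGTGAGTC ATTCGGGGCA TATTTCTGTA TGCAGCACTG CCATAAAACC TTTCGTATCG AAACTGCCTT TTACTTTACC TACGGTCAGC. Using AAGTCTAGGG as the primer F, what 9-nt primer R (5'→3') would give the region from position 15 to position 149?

The product's 3' end on the top strand is position 149.
The reverse primer anneals to the top strand over positions 141–149, i.e. to TTACTTTAC.
Its sequence written 5'→3' is the reverse complement: GTAAAGTAA.

5'-GTAAAGTAA-3'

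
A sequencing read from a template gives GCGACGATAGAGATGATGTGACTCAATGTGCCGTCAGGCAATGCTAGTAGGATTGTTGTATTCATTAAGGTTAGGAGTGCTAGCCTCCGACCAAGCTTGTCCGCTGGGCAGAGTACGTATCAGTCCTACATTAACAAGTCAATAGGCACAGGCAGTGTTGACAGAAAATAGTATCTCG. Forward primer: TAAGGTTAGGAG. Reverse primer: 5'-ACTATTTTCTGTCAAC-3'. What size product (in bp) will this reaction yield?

107 bp

The forward primer matches the template at positions 66–77.
The reverse primer's reverse complement is GTTGACAGAAAATAGT, which matches the template at positions 157–172.
Amplicon spans positions 66–172: 107 bp.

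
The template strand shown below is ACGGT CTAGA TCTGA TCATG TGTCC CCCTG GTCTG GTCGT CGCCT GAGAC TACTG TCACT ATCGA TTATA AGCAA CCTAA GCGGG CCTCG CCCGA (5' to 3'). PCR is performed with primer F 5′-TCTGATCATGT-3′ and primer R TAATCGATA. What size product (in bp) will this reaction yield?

58 bp

The forward primer matches the template at positions 11–21.
The reverse primer's reverse complement is TATCGATTA, which matches the template at positions 60–68.
The product runs from position 11 to position 68, so its length is 68 − 11 + 1 = 58 bp.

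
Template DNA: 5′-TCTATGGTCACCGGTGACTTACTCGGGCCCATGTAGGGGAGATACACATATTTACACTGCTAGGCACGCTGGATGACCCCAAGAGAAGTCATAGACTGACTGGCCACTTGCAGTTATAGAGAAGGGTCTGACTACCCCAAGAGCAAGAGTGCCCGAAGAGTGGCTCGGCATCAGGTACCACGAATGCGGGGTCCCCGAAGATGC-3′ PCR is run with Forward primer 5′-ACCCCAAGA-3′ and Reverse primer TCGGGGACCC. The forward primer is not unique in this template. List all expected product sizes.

The forward primer ACCCCAAGA matches the top strand at positions 76–84, 134–142.
The reverse primer's reverse complement is GGGTCCCCGA, matching at positions 189–198.
Each forward site pairs with the reverse site to give a product ending at position 198: sizes 123, 65 bp.

123 bp, 65 bp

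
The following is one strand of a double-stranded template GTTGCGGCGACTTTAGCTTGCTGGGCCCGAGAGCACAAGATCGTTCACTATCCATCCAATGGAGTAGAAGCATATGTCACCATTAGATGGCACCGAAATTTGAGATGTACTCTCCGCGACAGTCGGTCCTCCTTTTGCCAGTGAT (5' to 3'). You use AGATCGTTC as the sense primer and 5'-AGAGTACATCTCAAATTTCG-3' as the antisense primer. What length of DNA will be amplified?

The forward primer matches the template at positions 38–46.
Reverse complement of the reverse primer: CGAAATTTGAGATGTACTCT. This occurs on the top strand at positions 94–113.
Amplicon spans positions 38–113: 76 bp.

76 bp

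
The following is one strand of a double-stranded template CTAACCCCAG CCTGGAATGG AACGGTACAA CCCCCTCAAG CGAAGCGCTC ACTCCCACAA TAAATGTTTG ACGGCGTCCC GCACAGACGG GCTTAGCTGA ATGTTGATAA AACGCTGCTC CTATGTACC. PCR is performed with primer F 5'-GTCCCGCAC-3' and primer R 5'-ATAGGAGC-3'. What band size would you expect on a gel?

49 bp

Scanning the template, GTCCCGCAC occurs at positions 76–84; this primer anneals to the bottom strand there with its 3' end pointing downstream.
Reverse complement of the reverse primer: GCTCCTAT. This occurs on the top strand at positions 117–124.
The product runs from position 76 to position 124, so its length is 124 − 76 + 1 = 49 bp.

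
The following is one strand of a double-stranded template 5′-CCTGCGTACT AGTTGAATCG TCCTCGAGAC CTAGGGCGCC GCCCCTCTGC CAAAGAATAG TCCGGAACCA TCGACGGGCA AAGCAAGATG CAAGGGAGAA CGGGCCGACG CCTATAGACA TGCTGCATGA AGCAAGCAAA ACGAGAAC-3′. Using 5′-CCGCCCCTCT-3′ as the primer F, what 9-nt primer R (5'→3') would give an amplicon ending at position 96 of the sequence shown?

5'-CCCTTGCAT-3'

The forward primer binds at positions 39–48; the product's 3' end on the top strand is position 96.
The reverse primer anneals to the top strand over positions 88–96, i.e. to ATGCAAGGG.
Its sequence written 5'→3' is the reverse complement: CCCTTGCAT.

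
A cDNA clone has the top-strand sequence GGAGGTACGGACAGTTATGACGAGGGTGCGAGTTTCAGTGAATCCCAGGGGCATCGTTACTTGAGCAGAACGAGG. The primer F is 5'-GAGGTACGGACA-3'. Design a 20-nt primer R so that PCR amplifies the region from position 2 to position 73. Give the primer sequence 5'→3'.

5'-TCGTTCTGCTCAAGTAACGA-3'

The product's 3' end on the top strand is position 73.
The reverse primer anneals to the top strand over positions 54–73, i.e. to TCGTTACTTGAGCAGAACGA.
Its sequence written 5'→3' is the reverse complement: TCGTTCTGCTCAAGTAACGA.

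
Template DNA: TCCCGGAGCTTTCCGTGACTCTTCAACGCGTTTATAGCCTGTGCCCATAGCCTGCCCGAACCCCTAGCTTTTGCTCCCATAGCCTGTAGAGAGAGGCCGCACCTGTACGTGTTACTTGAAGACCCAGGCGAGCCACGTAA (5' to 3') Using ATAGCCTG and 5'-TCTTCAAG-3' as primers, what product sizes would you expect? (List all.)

89 bp, 76 bp, 44 bp

The forward primer ATAGCCTG matches the top strand at positions 34–41, 47–54, 79–86.
The reverse primer's reverse complement is CTTGAAGA, matching at positions 115–122.
Each forward site pairs with the reverse site to give a product ending at position 122: sizes 89, 76, 44 bp.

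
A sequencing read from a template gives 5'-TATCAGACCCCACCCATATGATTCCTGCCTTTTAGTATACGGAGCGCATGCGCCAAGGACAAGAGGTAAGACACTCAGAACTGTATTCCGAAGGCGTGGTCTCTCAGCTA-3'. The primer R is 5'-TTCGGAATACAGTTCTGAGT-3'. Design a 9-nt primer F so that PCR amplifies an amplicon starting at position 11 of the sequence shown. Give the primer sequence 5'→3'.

5'-CACCCATAT-3'

The reverse primer's reverse complement ACTCAGAACTGTATTCCGAA matches the template at positions 73–92; the product starts at position 11.
The forward primer is identical to the top strand over positions 11–19: CACCCATAT.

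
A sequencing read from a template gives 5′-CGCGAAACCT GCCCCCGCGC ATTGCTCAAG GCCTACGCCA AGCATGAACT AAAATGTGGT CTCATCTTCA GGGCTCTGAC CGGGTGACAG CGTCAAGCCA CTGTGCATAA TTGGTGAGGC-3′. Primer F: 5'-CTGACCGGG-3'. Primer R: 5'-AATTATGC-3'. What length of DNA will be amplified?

37 bp

Forward primer CTGACCGGG is found on the top strand at positions 76–84.
Taking the reverse complement of AATTATGC gives GCATAATT, found at positions 105–112 on the template; the primer anneals here to the top strand with its 3' end pointing upstream.
The product runs from position 76 to position 112, so its length is 112 − 76 + 1 = 37 bp.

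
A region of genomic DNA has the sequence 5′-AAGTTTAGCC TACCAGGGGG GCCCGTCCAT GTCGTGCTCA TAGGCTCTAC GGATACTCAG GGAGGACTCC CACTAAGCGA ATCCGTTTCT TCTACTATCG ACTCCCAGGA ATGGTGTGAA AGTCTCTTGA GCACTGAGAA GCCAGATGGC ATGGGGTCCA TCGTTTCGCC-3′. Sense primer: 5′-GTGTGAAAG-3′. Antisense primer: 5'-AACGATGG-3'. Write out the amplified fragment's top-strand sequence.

The forward primer matches the template at positions 114–122.
Reverse complement of the reverse primer: CCATCGTT. This occurs on the top strand at positions 158–165.
The product is the template from position 114 through 165 (52 bp).

5'-GTGTGAAAGTCTCTTGAGCACTGAGAAGCCAGATGGCATGGGGTCCATCGTT-3'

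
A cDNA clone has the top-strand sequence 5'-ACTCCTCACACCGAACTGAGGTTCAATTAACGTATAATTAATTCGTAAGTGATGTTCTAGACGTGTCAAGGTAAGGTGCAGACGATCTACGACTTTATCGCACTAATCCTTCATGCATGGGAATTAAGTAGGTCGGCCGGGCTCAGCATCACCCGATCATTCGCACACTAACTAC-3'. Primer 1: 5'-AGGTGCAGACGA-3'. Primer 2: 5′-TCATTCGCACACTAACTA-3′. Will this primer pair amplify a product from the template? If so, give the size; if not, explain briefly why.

Primer 1 (AGGTGCAGACGA) matches the top strand at positions 74–85 (3' end points downstream).
Primer 2 (TCATTCGCACACTAACTA) also matches the top strand directly, at positions 157–174 — its reverse complement TAGTTAGTGTGCGAATGA is not present.
Both primers anneal to the bottom strand with 3' ends pointing the same way, so neither can prime synthesis back toward the other.

No product — both primers anneal to the same strand and extend in the same direction.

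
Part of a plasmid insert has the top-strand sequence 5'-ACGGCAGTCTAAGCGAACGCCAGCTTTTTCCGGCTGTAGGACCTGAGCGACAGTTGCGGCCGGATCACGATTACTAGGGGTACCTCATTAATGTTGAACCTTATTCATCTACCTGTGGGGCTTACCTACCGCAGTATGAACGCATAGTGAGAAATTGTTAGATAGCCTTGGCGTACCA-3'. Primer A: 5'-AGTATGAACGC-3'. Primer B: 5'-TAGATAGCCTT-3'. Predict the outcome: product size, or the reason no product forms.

Primer A (AGTATGAACGC) matches the top strand at positions 133–143 (3' end points downstream).
Primer B (TAGATAGCCTT) also matches the top strand directly, at positions 159–169 — its reverse complement AAGGCTATCTA is not present.
Both primers anneal to the bottom strand with 3' ends pointing the same way, so neither can prime synthesis back toward the other.

No product — both primers anneal to the same strand and extend in the same direction.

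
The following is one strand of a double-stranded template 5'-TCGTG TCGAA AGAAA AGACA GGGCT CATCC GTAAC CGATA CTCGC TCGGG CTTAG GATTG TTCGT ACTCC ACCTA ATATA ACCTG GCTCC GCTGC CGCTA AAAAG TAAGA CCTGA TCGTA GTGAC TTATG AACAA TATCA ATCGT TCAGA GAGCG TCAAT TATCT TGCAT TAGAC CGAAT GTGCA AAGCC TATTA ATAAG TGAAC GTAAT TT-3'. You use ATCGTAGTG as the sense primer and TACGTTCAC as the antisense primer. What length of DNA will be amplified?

The forward primer matches the template at positions 115–123.
Reverse complement of the reverse primer: GTGAACGTA. This occurs on the top strand at positions 200–208.
The product runs from position 115 to position 208, so its length is 208 − 115 + 1 = 94 bp.

94 bp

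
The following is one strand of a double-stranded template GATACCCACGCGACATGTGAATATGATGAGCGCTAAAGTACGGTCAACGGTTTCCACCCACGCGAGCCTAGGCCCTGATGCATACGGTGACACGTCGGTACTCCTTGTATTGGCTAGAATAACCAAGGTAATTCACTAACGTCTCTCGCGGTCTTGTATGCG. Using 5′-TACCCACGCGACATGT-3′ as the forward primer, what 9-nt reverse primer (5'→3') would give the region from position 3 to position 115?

The product's 3' end on the top strand is position 115.
The reverse primer anneals to the top strand over positions 107–115, i.e. to GTATTGGCT.
Its sequence written 5'→3' is the reverse complement: AGCCAATAC.

5'-AGCCAATAC-3'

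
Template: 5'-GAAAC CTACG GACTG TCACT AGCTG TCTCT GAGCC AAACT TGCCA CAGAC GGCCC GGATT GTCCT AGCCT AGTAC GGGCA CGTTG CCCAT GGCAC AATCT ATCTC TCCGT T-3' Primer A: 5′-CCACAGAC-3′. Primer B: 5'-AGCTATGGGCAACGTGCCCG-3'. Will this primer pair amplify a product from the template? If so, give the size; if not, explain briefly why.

No product — primer B has no binding site in the template.

Primer B (AGCTATGGGCAACGTGCCCG) does not match the top strand, and its reverse complement CGGGCACGTTGCCCATAGCT does not match either.
With no annealing site for primer B, no amplification occurs.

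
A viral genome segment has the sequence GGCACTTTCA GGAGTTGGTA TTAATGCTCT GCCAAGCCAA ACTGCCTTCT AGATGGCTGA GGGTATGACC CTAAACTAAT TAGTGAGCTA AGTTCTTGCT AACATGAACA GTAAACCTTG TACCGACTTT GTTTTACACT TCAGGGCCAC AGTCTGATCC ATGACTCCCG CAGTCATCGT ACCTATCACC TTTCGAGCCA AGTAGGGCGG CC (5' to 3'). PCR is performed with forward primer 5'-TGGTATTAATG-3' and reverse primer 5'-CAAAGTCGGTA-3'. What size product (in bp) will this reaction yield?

116 bp

Forward primer TGGTATTAATG is found on the top strand at positions 16–26.
The reverse primer's reverse complement is TACCGACTTTG, which matches the template at positions 121–131.
The product runs from position 16 to position 131, so its length is 131 − 16 + 1 = 116 bp.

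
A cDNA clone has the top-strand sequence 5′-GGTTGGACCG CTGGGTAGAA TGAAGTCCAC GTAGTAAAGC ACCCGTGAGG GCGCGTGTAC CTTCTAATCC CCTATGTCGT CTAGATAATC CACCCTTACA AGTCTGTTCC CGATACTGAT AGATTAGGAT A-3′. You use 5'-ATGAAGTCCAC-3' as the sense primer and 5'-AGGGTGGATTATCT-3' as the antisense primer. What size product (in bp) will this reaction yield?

Forward primer ATGAAGTCCAC is found on the top strand at positions 20–30.
The reverse primer's reverse complement is AGATAATCCACCCT, which matches the template at positions 83–96.
Amplicon spans positions 20–96: 77 bp.

77 bp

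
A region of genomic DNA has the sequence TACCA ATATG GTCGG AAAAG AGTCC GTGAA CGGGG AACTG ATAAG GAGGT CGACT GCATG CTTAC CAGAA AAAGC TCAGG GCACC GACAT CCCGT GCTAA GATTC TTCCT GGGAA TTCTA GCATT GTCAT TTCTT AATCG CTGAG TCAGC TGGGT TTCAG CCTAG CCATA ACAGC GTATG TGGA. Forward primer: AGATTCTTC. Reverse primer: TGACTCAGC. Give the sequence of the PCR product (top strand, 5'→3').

5'-AGATTCTTCCTGGGAATTCTAGCATTGTCATTTCTTAATCGCTGAGTCA-3'

Scanning the template, AGATTCTTC occurs at positions 100–108; this primer anneals to the bottom strand there with its 3' end pointing downstream.
Reverse complement of the reverse primer: GCTGAGTCA. This occurs on the top strand at positions 140–148.
The product is the template from position 100 through 148 (49 bp).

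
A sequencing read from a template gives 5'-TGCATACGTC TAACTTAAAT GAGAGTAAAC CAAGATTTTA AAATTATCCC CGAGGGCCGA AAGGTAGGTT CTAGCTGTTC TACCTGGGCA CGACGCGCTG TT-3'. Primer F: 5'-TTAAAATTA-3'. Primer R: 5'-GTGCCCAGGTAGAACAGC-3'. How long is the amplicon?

54 bp

Forward primer TTAAAATTA is found on the top strand at positions 38–46.
The reverse primer's reverse complement is GCTGTTCTACCTGGGCAC, which matches the template at positions 74–91.
Amplicon spans positions 38–91: 54 bp.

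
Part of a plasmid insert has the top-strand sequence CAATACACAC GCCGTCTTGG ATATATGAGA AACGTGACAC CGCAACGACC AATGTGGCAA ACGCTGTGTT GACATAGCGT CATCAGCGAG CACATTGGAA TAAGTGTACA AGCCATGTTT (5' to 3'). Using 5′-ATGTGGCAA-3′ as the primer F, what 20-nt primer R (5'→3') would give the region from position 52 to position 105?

The product's 3' end on the top strand is position 105.
The reverse primer anneals to the top strand over positions 86–105, i.e. to GCGAGCACATTGGAATAAGT.
Its sequence written 5'→3' is the reverse complement: ACTTATTCCAATGTGCTCGC.

5'-ACTTATTCCAATGTGCTCGC-3'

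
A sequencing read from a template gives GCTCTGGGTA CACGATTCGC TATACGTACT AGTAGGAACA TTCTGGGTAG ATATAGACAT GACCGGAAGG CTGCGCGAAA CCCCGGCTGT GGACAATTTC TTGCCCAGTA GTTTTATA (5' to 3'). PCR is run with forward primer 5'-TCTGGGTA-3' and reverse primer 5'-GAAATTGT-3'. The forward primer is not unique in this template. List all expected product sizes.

The forward primer TCTGGGTA matches the top strand at positions 3–10, 42–49.
The reverse primer's reverse complement is ACAATTTC, matching at positions 93–100.
Each forward site pairs with the reverse site to give a product ending at position 100: sizes 98, 59 bp.

98 bp, 59 bp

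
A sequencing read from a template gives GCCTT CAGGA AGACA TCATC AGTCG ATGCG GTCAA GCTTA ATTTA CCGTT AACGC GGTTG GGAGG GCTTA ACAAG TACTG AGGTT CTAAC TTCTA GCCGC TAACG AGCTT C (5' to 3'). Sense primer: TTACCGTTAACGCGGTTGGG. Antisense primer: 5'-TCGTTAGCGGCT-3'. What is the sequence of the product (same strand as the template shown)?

5'-TTACCGTTAACGCGGTTGGGAGGGCTTAACAAGTACTGAGGTTCTAACTTCTAGCCGCTAACGA-3'

Forward primer TTACCGTTAACGCGGTTGGG is found on the top strand at positions 43–62.
The reverse primer's reverse complement is AGCCGCTAACGA, which matches the template at positions 95–106.
The product is the template from position 43 through 106 (64 bp).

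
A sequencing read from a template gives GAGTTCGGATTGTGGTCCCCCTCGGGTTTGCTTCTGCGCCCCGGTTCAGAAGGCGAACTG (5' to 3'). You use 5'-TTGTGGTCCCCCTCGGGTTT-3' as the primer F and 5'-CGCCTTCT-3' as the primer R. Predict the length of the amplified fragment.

The forward primer matches the template at positions 10–29.
Reverse complement of the reverse primer: AGAAGGCG. This occurs on the top strand at positions 48–55.
Amplicon spans positions 10–55: 46 bp.

46 bp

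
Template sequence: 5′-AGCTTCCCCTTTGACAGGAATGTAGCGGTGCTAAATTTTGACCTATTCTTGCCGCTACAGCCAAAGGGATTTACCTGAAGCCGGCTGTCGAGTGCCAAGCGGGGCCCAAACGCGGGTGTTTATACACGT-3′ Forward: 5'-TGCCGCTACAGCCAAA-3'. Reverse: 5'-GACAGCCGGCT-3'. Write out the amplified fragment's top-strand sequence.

Forward primer TGCCGCTACAGCCAAA is found on the top strand at positions 50–65.
Taking the reverse complement of GACAGCCGGCT gives AGCCGGCTGTC, found at positions 79–89 on the template; the primer anneals here to the top strand with its 3' end pointing upstream.
The product is the template from position 50 through 89 (40 bp).

5'-TGCCGCTACAGCCAAAGGGATTTACCTGAAGCCGGCTGTC-3'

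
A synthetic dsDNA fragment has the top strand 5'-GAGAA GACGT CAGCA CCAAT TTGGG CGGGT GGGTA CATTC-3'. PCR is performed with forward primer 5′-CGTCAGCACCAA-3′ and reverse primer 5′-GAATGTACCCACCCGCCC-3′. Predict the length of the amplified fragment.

Scanning the template, CGTCAGCACCAA occurs at positions 8–19; this primer anneals to the bottom strand there with its 3' end pointing downstream.
Reverse complement of the reverse primer: GGGCGGGTGGGTACATTC. This occurs on the top strand at positions 23–40.
Amplicon spans positions 8–40: 33 bp.

33 bp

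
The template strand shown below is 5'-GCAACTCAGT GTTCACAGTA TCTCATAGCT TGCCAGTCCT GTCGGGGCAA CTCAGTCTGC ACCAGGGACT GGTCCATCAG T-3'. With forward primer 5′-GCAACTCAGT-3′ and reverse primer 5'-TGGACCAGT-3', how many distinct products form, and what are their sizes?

Two products: 76 bp, 30 bp

The forward primer GCAACTCAGT matches the top strand at positions 1–10, 47–56.
The reverse primer's reverse complement is ACTGGTCCA, matching at positions 68–76.
Each forward site pairs with the reverse site to give a product ending at position 76: sizes 76, 30 bp.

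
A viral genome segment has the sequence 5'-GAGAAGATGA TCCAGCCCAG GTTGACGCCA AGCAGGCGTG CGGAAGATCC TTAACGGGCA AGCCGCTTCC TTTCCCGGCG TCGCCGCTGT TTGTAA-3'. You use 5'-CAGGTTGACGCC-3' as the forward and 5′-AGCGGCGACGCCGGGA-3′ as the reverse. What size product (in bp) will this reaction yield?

Scanning the template, CAGGTTGACGCC occurs at positions 18–29; this primer anneals to the bottom strand there with its 3' end pointing downstream.
The reverse primer's reverse complement is TCCCGGCGTCGCCGCT, which matches the template at positions 73–88.
Product length = (reverse-primer end) − (forward-primer start) + 1 = 88 − 18 + 1 = 71 bp.

71 bp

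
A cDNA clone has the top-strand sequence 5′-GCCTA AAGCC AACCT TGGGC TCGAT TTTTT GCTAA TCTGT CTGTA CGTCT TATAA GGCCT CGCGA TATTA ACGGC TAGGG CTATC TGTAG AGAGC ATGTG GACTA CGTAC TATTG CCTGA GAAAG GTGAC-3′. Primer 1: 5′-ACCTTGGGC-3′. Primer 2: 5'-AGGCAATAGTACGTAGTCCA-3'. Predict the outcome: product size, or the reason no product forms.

Yes — a 107 bp product.

Primer 1 (ACCTTGGGC) matches the top strand at positions 12–20; it acts as a forward primer.
Primer 2's reverse complement is TGGACTACGTACTATTGCCT, matching the top strand at positions 99–118; it acts as a reverse primer.
The 3' ends face each other across positions 12–118, giving a 107 bp product.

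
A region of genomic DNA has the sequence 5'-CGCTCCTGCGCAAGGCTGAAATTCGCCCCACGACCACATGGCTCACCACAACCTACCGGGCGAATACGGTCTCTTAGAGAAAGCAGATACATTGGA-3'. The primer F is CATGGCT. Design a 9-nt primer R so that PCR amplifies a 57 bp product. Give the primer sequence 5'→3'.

5'-AATGTATCT-3'

The forward primer binds at positions 37–43, so a 57 bp product ends at position 37 + 57 − 1 = 93.
The reverse primer anneals to the top strand over positions 85–93, i.e. to AGATACATT.
Its sequence written 5'→3' is the reverse complement: AATGTATCT.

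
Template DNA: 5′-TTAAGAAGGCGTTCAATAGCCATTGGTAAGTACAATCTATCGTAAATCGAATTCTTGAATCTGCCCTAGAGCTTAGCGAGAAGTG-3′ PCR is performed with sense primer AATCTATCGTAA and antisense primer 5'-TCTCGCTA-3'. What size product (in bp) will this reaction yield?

Scanning the template, AATCTATCGTAA occurs at positions 34–45; this primer anneals to the bottom strand there with its 3' end pointing downstream.
The reverse primer's reverse complement is TAGCGAGA, which matches the template at positions 74–81.
Amplicon spans positions 34–81: 48 bp.

48 bp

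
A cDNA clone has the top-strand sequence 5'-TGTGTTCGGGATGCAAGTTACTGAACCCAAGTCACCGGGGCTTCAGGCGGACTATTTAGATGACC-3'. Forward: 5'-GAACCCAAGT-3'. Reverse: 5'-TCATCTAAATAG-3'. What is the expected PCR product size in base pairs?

41 bp

The forward primer matches the template at positions 23–32.
Taking the reverse complement of TCATCTAAATAG gives CTATTTAGATGA, found at positions 52–63 on the template; the primer anneals here to the top strand with its 3' end pointing upstream.
Amplicon spans positions 23–63: 41 bp.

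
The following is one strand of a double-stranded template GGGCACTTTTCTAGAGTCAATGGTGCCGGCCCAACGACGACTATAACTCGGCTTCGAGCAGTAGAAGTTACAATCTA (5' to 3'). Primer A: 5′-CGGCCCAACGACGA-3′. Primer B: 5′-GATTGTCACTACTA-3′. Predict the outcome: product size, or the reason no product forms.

Primer B (GATTGTCACTACTA) does not match the top strand, and its reverse complement TAGTAGTGACAATC does not match either.
With no annealing site for primer B, no amplification occurs.

No product — primer B has no binding site in the template.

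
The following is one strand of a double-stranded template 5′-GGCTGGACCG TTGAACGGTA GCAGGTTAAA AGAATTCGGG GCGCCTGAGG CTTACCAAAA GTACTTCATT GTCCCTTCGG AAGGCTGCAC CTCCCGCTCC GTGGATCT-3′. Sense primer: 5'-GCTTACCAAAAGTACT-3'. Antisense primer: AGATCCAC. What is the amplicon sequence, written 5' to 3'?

Scanning the template, GCTTACCAAAAGTACT occurs at positions 50–65; this primer anneals to the bottom strand there with its 3' end pointing downstream.
Taking the reverse complement of AGATCCAC gives GTGGATCT, found at positions 101–108 on the template; the primer anneals here to the top strand with its 3' end pointing upstream.
The product is the template from position 50 through 108 (59 bp).

5'-GCTTACCAAAAGTACTTCATTGTCCCTTCGGAAGGCTGCACCTCCCGCTCCGTGGATCT-3'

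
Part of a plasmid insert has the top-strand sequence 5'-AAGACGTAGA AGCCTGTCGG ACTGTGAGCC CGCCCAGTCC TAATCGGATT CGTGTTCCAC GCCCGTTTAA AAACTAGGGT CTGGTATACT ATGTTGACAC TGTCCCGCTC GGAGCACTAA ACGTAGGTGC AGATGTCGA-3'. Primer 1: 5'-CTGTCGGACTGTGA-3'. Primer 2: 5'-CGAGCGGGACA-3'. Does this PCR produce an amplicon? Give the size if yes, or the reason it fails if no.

Primer 1 (CTGTCGGACTGTGA) matches the top strand at positions 14–27; it acts as a forward primer.
Primer 2's reverse complement is TGTCCCGCTCG, matching the top strand at positions 101–111; it acts as a reverse primer.
The 3' ends face each other across positions 14–111, giving a 98 bp product.

Yes — a 98 bp product.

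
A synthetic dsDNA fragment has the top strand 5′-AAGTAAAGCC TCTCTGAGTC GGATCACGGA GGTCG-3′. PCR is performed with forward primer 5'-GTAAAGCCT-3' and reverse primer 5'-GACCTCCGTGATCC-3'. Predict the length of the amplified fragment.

Scanning the template, GTAAAGCCT occurs at positions 3–11; this primer anneals to the bottom strand there with its 3' end pointing downstream.
Reverse complement of the reverse primer: GGATCACGGAGGTC. This occurs on the top strand at positions 21–34.
The product runs from position 3 to position 34, so its length is 34 − 3 + 1 = 32 bp.

32 bp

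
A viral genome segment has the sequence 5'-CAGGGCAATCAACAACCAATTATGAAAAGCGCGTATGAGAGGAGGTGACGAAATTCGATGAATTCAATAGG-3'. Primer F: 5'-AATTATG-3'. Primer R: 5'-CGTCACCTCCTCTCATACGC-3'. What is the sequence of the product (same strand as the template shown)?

5'-AATTATGAAAAGCGCGTATGAGAGGAGGTGACG-3'

Forward primer AATTATG is found on the top strand at positions 18–24.
Taking the reverse complement of CGTCACCTCCTCTCATACGC gives GCGTATGAGAGGAGGTGACG, found at positions 31–50 on the template; the primer anneals here to the top strand with its 3' end pointing upstream.
The product is the template from position 18 through 50 (33 bp).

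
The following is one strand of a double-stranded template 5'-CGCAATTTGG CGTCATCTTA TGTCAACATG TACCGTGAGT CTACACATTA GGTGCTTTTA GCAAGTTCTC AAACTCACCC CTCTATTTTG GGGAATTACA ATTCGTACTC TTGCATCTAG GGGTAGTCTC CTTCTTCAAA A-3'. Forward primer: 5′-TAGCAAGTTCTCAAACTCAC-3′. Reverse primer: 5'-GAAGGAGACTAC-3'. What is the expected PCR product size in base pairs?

Forward primer TAGCAAGTTCTCAAACTCAC is found on the top strand at positions 59–78.
The reverse primer's reverse complement is GTAGTCTCCTTC, which matches the template at positions 123–134.
The product runs from position 59 to position 134, so its length is 134 − 59 + 1 = 76 bp.

76 bp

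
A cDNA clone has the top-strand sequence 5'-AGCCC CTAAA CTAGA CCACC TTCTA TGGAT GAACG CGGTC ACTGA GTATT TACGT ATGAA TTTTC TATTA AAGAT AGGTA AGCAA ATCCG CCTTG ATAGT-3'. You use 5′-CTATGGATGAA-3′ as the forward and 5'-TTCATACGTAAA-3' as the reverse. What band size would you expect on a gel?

38 bp

The forward primer matches the template at positions 23–33.
Reverse complement of the reverse primer: TTTACGTATGAA. This occurs on the top strand at positions 49–60.
Product length = (reverse-primer end) − (forward-primer start) + 1 = 60 − 23 + 1 = 38 bp.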